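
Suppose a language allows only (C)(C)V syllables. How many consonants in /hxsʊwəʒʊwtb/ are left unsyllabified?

The consonants /h/, /w/, /t/, /b/ cannot be parsed into a legal (C)(C)V syllable (no codas are permitted; onsets may contain at most 2 consonants).

4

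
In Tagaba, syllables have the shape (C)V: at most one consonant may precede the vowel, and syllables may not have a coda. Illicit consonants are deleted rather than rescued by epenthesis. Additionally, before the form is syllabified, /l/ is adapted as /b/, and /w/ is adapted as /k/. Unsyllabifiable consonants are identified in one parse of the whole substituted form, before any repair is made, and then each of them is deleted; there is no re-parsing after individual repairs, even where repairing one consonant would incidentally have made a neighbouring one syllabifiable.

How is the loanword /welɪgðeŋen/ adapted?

kebɪðeŋe

Substitution: /w/ → /k/, /l/ → /b/, giving /kebɪgðeŋen/.
The consonants /g/, /n/ cannot be parsed into a legal (C)V syllable (no codas are permitted; onsets are limited to one consonant).
Each unlicensed consonant is deleted: /g/, /n/.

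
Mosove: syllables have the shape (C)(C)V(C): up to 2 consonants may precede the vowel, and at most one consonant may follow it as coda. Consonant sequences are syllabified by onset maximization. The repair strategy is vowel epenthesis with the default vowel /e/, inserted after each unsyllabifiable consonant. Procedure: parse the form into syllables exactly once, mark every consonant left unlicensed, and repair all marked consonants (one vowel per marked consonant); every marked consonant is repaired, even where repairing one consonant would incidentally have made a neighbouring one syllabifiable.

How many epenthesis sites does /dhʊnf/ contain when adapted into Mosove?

The unsyllabifiable consonants are /f/; each receives one epenthetic vowel.

1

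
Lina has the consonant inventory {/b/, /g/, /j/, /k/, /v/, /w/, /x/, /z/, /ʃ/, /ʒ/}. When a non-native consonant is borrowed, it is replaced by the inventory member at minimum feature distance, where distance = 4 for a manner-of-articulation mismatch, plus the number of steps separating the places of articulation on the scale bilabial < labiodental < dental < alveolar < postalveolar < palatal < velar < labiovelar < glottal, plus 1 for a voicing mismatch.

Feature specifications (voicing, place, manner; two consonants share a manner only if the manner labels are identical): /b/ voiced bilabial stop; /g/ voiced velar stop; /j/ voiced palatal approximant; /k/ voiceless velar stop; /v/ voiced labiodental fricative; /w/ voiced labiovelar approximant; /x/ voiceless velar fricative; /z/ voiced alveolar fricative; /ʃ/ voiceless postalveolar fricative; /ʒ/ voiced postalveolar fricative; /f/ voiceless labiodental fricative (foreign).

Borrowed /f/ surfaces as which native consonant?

v

/v/ is closest: same manner (fricative), place distance 0 (labiodental→labiodental), voicing differs (+1); total 1. Next closest is /z/ at distance 3.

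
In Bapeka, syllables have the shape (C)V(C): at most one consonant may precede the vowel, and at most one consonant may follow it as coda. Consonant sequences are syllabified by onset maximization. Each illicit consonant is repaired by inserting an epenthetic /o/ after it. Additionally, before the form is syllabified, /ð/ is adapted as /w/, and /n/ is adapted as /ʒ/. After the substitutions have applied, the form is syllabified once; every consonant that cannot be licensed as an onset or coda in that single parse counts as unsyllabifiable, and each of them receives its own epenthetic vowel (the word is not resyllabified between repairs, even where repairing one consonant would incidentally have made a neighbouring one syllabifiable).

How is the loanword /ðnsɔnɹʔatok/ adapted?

woʒosɔʒɹoʔatok

Substitution: /ð/ → /w/, /n/ → /ʒ/, giving /wʒsɔʒɹʔatok/.
Syllabifying with onset maximization leaves /w/, /ʒ/, /ɹ/ stranded (at most one coda consonant is licensed; onsets are limited to one consonant).
Epenthesis after each stranded consonant: /w/ → /wo/, /ʒ/ → /ʒo/, /ɹ/ → /ɹo/.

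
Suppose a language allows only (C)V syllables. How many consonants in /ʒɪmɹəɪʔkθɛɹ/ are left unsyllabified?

The consonants /m/, /ʔ/, /k/, /ɹ/ cannot be parsed into a legal (C)V syllable (no codas are permitted; onsets are limited to one consonant).

4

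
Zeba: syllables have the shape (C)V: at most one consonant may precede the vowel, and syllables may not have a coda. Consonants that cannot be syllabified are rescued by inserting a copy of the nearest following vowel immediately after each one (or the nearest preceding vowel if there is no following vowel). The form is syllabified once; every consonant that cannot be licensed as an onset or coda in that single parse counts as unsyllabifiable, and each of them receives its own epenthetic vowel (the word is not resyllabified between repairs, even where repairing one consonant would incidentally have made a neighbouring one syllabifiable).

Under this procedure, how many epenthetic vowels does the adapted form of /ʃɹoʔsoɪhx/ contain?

4

The unsyllabifiable consonants are /ʃ/, /ʔ/, /h/, /x/; each receives one epenthetic vowel.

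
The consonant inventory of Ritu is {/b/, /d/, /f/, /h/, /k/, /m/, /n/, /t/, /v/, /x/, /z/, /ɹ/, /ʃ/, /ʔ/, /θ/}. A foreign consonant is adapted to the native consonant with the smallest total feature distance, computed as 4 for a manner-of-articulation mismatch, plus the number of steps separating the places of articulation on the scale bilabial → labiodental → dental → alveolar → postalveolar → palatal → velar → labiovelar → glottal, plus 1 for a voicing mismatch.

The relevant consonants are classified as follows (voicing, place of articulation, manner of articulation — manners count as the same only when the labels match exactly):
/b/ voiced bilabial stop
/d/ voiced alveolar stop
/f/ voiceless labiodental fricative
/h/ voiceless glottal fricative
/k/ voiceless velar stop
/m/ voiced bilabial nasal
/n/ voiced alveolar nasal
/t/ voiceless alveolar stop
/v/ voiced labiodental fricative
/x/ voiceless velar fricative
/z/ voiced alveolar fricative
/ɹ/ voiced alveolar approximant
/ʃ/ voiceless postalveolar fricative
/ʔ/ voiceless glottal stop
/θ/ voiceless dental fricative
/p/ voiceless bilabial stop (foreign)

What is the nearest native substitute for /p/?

/b/ is closest: same manner (stop), place distance 0 (bilabial→bilabial), voicing differs (+1); total 1. Next closest is /t/ at distance 3.

b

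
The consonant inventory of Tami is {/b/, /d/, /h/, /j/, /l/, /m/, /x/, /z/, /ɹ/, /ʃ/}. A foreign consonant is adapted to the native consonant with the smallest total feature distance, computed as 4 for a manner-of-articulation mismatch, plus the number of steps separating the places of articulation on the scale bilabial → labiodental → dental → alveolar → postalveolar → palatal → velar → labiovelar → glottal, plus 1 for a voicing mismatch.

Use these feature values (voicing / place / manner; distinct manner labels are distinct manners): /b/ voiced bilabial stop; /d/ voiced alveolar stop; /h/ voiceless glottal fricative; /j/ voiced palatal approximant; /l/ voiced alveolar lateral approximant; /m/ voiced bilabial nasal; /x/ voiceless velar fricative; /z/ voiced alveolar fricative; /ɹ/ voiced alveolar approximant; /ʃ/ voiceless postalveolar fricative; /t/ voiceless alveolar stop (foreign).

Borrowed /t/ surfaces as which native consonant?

d

/d/ is closest: same manner (stop), place distance 0 (alveolar→alveolar), voicing differs (+1); total 1. Next closest is /b/ at distance 4.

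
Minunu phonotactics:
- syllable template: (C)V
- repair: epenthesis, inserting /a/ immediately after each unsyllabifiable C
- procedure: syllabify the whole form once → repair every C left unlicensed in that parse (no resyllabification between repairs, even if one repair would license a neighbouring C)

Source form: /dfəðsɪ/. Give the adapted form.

dafəðasɪ

Under (C)V, the unsyllabifiable consonants are /d/, /ð/ (no codas are permitted; onsets are limited to one consonant).
Epenthesis after each stranded consonant: /d/ → /da/, /ð/ → /ða/.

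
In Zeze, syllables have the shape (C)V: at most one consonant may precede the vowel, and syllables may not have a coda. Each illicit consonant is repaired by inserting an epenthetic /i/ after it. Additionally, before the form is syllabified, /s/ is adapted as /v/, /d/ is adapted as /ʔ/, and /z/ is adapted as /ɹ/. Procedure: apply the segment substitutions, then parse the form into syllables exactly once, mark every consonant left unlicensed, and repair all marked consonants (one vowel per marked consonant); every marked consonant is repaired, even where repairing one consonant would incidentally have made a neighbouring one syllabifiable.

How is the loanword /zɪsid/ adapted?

ɹɪviʔi

Substitution: /z/ → /ɹ/, /s/ → /v/, /d/ → /ʔ/, giving /ɹɪviʔ/.
Syllabifying with onset maximization leaves /ʔ/ stranded (no codas are permitted; onsets are limited to one consonant).
Epenthesis after each stranded consonant: /ʔ/ → /ʔi/.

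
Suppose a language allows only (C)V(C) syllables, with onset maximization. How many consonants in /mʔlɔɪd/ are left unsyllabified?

2

Under (C)V(C), the unsyllabifiable consonants are /m/, /ʔ/ (at most one coda consonant is licensed; onsets are limited to one consonant).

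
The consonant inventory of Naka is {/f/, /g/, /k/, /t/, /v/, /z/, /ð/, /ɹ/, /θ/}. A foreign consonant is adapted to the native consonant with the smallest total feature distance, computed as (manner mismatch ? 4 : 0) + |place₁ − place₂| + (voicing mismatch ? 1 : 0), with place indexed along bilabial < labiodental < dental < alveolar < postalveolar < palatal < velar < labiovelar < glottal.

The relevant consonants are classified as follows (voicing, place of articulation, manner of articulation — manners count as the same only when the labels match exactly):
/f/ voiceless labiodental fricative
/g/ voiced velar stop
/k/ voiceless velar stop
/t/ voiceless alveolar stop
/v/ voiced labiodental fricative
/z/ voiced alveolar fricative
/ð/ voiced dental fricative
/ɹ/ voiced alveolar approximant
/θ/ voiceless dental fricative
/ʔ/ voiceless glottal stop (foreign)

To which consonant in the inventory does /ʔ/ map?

k

/k/ is closest: same manner (stop), place distance 2 (glottal→velar), same voicing; total 2. Next closest is /g/ at distance 3.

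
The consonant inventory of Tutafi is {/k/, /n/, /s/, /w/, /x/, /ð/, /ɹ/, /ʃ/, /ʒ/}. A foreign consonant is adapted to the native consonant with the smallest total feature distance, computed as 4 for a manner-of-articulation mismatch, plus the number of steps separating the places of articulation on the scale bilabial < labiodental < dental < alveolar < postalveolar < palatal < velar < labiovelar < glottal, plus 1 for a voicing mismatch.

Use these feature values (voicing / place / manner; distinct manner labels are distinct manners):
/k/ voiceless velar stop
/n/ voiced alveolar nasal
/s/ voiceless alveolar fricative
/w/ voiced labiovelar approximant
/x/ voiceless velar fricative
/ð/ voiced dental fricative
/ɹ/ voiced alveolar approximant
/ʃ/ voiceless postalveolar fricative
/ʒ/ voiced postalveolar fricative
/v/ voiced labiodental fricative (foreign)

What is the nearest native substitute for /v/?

/ð/ is closest: same manner (fricative), place distance 1 (labiodental→dental), same voicing; total 1. Next closest is /s/ at distance 3.

ð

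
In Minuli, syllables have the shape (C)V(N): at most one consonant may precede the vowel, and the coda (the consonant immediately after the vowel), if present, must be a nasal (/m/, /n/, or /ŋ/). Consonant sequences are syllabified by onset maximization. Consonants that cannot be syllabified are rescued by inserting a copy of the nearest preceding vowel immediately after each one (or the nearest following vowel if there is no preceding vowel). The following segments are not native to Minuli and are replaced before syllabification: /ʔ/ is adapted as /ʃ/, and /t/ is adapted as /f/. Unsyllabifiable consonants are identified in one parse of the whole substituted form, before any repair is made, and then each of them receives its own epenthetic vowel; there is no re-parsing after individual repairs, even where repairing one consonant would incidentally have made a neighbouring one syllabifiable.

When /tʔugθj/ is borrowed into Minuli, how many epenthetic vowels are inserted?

After substitution the input is /fʃugθj/.
The unsyllabifiable consonants are /f/, /g/, /θ/, /j/; each receives one epenthetic vowel.

4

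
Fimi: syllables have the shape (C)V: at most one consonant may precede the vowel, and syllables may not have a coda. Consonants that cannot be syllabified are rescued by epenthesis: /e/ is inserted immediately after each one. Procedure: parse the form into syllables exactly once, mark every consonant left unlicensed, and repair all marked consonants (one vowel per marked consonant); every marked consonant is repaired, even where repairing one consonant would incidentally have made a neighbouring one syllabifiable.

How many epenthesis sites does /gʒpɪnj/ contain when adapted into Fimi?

4

The unsyllabifiable consonants are /g/, /ʒ/, /n/, /j/; each receives one epenthetic vowel.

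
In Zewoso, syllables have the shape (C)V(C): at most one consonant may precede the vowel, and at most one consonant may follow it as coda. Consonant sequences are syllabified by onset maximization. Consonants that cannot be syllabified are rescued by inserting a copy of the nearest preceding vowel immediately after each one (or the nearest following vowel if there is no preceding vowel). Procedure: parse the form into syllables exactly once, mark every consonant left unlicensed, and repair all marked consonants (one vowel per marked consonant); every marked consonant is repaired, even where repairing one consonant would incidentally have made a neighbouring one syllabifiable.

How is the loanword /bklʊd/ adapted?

bʊkʊlʊd

The consonants /b/, /k/ cannot be parsed into a legal (C)V(C) syllable (at most one coda consonant is licensed; onsets are limited to one consonant).
Inserting the epenthetic vowel yields /b/ → /bʊ/, /k/ → /kʊ/.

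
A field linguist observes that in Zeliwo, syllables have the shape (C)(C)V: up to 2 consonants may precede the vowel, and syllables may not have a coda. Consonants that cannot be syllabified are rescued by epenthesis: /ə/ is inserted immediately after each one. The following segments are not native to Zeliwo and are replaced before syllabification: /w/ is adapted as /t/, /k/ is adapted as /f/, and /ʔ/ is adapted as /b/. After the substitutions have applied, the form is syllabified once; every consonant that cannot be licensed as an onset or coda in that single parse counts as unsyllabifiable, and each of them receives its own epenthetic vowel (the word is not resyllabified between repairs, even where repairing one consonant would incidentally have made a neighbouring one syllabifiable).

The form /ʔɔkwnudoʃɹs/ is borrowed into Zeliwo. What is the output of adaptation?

bɔfətnudoʃəɹəsə

Substitution: /ʔ/ → /b/, /k/ → /f/, /w/ → /t/, giving /bɔftnudoʃɹs/.
The consonants /f/, /ʃ/, /ɹ/, /s/ cannot be parsed into a legal (C)(C)V syllable (no codas are permitted; onsets may contain at most 2 consonants).
Each unlicensed consonant becomes the onset of a new syllable: /f/ → /fə/, /ʃ/ → /ʃə/, /ɹ/ → /ɹə/, /s/ → /sə/.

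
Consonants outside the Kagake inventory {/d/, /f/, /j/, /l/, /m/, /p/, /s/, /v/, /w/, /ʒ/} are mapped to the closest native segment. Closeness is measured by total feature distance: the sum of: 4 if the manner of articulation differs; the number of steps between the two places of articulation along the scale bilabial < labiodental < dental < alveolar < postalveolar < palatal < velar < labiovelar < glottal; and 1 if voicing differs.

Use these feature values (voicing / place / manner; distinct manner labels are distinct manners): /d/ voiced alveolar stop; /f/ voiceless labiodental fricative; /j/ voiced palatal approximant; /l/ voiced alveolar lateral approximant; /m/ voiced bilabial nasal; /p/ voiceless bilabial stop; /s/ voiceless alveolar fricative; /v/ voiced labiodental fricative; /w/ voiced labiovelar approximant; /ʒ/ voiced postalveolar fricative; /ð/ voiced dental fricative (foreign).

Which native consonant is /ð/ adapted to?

/v/ is closest: same manner (fricative), place distance 1 (dental→labiodental), same voicing; total 1. Next closest is /f/ at distance 2.

v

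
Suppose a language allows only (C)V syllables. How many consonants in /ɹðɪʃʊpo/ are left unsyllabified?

1

The consonants /ɹ/ cannot be parsed into a legal (C)V syllable (no codas are permitted; onsets are limited to one consonant).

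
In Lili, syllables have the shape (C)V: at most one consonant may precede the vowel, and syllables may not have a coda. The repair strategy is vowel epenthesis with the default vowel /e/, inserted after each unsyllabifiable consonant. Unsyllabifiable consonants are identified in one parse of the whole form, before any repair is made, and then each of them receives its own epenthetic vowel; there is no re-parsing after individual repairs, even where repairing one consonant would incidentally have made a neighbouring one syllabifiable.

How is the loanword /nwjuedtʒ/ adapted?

Syllabifying with onset maximization leaves /n/, /w/, /d/, /t/, /ʒ/ stranded (no codas are permitted; onsets are limited to one consonant).
Each unlicensed consonant becomes the onset of a new syllable: /n/ → /ne/, /w/ → /we/, /d/ → /de/, /t/ → /te/, /ʒ/ → /ʒe/.

newejuedeteʒe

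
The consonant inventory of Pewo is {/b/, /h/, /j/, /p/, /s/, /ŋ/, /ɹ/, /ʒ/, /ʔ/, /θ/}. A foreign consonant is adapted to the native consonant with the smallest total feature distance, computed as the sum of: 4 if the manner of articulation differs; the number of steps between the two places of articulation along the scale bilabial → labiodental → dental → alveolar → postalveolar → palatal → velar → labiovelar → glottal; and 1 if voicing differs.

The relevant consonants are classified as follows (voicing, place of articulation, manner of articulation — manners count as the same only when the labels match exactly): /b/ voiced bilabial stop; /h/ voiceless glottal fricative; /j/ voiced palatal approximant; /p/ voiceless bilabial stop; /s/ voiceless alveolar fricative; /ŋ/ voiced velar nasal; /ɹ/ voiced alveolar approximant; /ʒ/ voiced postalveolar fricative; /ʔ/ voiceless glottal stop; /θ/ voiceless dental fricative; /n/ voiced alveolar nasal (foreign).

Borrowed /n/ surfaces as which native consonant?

ŋ

/ŋ/ is closest: same manner (nasal), place distance 3 (alveolar→velar), same voicing; total 3. Next closest is /ɹ/ at distance 4.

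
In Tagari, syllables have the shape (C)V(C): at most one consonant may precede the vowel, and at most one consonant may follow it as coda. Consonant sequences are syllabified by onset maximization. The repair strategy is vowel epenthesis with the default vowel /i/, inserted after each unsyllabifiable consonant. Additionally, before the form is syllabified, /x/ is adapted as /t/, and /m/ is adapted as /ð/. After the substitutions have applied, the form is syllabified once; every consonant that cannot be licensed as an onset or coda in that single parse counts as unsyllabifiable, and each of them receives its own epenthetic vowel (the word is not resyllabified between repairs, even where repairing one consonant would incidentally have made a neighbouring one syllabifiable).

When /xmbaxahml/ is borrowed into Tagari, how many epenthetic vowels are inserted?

After substitution the input is /tðbatahðl/.
The unsyllabifiable consonants are /t/, /ð/, /ð/, /l/; each receives one epenthetic vowel.

4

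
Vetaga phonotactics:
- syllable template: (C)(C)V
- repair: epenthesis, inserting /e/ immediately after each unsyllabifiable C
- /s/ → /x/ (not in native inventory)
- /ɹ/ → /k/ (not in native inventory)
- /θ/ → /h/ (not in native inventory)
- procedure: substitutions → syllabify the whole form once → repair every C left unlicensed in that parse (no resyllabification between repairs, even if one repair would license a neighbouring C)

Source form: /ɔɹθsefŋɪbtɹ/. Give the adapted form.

Substitution: /ɹ/ → /k/, /θ/ → /h/, /s/ → /x/, giving /ɔkhxefŋɪbtk/.
Syllabifying with onset maximization leaves /k/, /b/, /t/, /k/ stranded (no codas are permitted; onsets may contain at most 2 consonants).
Each unlicensed consonant becomes the onset of a new syllable: /k/ → /ke/, /b/ → /be/, /t/ → /te/, /k/ → /ke/.

ɔkehxefŋɪbeteke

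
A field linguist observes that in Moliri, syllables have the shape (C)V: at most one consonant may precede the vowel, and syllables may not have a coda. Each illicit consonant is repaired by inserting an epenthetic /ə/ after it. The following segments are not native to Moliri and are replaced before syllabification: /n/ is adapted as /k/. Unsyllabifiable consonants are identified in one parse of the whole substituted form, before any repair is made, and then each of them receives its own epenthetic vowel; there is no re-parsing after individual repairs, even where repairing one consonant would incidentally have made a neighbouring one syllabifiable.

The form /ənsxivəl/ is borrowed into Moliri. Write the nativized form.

Substitution: /n/ → /k/, giving /əksxivəl/.
The consonants /k/, /s/, /l/ cannot be parsed into a legal (C)V syllable (no codas are permitted; onsets are limited to one consonant).
Epenthesis after each stranded consonant: /k/ → /kə/, /s/ → /sə/, /l/ → /lə/.

əkəsəxivələ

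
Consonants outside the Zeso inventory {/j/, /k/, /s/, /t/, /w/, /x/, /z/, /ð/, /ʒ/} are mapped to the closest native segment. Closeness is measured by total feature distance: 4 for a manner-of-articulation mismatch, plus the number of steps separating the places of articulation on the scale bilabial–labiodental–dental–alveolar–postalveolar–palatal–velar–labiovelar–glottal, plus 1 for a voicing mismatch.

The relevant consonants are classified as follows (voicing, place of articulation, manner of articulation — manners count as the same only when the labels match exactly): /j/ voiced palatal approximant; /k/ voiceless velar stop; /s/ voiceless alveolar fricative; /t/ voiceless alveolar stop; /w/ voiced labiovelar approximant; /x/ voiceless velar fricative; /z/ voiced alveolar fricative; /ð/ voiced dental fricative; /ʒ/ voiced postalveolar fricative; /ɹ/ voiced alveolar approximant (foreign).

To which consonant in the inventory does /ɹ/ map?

/j/ is closest: same manner (approximant), place distance 2 (alveolar→palatal), same voicing; total 2. Next closest is /w/ at distance 4.

j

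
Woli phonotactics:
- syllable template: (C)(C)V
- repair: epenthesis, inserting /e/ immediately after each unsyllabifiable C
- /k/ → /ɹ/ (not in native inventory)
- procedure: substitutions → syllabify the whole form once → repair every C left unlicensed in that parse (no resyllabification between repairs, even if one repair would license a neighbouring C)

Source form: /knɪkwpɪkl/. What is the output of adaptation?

ɹnɪɹewpɪɹele

Substitution: /k/ → /ɹ/, giving /ɹnɪɹwpɪɹl/.
Syllabifying with onset maximization leaves /ɹ/, /ɹ/, /l/ stranded (no codas are permitted; onsets may contain at most 2 consonants).
Inserting the epenthetic vowel yields /ɹ/ → /ɹe/, /ɹ/ → /ɹe/, /l/ → /le/.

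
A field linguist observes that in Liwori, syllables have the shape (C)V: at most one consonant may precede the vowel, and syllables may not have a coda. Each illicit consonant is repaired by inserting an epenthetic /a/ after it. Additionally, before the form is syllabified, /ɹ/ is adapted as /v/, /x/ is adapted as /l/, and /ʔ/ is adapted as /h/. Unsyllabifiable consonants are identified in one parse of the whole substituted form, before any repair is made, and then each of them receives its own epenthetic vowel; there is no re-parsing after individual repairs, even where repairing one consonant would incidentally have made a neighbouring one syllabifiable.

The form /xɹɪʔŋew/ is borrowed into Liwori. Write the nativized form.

Substitution: /x/ → /l/, /ɹ/ → /v/, /ʔ/ → /h/, giving /lvɪhŋew/.
The consonants /l/, /h/, /w/ cannot be parsed into a legal (C)V syllable (no codas are permitted; onsets are limited to one consonant).
Epenthesis after each stranded consonant: /l/ → /la/, /h/ → /ha/, /w/ → /wa/.

lavɪhaŋewa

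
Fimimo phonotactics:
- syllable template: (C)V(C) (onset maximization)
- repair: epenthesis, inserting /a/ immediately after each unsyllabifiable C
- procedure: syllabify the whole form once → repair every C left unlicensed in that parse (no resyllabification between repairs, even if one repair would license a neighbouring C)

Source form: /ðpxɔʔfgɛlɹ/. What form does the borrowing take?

ðapaxɔʔfagɛlɹa

Syllabifying with onset maximization leaves /ð/, /p/, /f/, /ɹ/ stranded (at most one coda consonant is licensed; onsets are limited to one consonant).
Each unlicensed consonant becomes the onset of a new syllable: /ð/ → /ða/, /p/ → /pa/, /f/ → /fa/, /ɹ/ → /ɹa/.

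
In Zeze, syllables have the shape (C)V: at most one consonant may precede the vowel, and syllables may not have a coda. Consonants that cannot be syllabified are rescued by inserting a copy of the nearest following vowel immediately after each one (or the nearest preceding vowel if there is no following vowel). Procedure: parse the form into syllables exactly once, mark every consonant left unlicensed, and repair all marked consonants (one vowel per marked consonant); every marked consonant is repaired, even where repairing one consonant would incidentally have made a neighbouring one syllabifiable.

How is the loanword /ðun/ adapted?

ðunu

Syllabifying with onset maximization leaves /n/ stranded (no codas are permitted; onsets are limited to one consonant).
Each unlicensed consonant becomes the onset of a new syllable: /n/ → /nu/.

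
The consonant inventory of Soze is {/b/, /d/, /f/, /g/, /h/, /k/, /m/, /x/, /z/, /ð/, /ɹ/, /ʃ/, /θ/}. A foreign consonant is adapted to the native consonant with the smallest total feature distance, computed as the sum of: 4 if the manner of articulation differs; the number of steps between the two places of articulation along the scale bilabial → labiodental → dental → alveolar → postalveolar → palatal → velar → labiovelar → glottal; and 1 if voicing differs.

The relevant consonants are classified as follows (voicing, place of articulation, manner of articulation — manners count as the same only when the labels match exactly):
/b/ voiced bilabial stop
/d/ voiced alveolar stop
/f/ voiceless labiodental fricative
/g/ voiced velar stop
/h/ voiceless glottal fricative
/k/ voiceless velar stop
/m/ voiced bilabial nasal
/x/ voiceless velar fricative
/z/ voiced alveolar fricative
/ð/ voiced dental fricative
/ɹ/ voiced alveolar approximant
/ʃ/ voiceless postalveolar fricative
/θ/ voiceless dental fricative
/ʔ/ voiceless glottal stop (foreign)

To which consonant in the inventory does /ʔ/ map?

/k/ is closest: same manner (stop), place distance 2 (glottal→velar), same voicing; total 2. Next closest is /g/ at distance 3.

k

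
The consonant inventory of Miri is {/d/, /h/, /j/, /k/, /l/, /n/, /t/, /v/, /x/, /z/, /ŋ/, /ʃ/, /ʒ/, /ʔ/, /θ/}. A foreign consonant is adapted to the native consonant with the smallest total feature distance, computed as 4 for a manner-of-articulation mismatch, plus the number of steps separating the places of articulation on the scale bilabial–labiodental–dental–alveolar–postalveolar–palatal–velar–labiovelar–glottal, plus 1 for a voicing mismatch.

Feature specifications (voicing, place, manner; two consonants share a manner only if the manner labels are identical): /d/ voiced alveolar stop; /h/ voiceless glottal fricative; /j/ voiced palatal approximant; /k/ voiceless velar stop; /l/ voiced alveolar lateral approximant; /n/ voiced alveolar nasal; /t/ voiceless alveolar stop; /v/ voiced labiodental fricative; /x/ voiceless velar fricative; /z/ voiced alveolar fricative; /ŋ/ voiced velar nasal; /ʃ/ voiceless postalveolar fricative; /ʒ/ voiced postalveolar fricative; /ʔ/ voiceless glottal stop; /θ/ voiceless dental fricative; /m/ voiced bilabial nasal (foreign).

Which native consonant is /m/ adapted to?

/n/ is closest: same manner (nasal), place distance 3 (bilabial→alveolar), same voicing; total 3. Next closest is /v/ at distance 5.

n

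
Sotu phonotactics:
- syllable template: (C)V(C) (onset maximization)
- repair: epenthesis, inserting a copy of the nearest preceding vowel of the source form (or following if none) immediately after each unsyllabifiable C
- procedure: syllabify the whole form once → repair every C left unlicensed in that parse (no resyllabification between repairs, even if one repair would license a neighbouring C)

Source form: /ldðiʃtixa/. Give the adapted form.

Under (C)V(C), the unsyllabifiable consonants are /l/, /d/ (at most one coda consonant is licensed; onsets are limited to one consonant).
Each unlicensed consonant becomes the onset of a new syllable: /l/ → /li/, /d/ → /di/.

lidiðiʃtixa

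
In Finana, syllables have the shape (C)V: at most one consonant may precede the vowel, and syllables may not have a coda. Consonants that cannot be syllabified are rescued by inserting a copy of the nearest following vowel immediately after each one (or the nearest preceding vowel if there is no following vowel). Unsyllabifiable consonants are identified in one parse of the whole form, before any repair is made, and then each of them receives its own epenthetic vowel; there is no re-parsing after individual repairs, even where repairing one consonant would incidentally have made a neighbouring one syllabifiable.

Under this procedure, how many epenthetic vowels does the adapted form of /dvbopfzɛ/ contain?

The unsyllabifiable consonants are /d/, /v/, /p/, /f/; each receives one epenthetic vowel.

4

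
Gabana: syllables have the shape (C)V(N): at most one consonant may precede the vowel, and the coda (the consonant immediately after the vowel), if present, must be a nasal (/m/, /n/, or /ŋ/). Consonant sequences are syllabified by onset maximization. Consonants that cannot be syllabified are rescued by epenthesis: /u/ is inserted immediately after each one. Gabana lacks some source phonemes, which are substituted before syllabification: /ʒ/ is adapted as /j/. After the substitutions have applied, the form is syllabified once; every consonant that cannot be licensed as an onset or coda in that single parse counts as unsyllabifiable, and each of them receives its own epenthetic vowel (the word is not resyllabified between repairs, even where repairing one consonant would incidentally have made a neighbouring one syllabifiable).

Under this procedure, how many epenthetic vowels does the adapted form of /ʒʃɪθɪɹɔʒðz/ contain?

4

After substitution the input is /jʃɪθɪɹɔjðz/.
The unsyllabifiable consonants are /j/, /j/, /ð/, /z/; each receives one epenthetic vowel.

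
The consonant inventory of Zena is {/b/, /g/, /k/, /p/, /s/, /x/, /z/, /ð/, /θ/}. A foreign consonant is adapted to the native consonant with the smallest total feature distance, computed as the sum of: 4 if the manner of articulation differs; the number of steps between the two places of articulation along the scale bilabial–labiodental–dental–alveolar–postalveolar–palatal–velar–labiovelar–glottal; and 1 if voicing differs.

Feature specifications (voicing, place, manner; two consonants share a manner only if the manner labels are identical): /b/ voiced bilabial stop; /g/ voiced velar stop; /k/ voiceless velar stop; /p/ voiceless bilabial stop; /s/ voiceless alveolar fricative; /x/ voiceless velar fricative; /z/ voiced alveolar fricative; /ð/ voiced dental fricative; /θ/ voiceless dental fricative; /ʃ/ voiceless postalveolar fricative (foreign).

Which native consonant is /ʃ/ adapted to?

s

/s/ is closest: same manner (fricative), place distance 1 (postalveolar→alveolar), same voicing; total 1. Next closest is /x/ at distance 2.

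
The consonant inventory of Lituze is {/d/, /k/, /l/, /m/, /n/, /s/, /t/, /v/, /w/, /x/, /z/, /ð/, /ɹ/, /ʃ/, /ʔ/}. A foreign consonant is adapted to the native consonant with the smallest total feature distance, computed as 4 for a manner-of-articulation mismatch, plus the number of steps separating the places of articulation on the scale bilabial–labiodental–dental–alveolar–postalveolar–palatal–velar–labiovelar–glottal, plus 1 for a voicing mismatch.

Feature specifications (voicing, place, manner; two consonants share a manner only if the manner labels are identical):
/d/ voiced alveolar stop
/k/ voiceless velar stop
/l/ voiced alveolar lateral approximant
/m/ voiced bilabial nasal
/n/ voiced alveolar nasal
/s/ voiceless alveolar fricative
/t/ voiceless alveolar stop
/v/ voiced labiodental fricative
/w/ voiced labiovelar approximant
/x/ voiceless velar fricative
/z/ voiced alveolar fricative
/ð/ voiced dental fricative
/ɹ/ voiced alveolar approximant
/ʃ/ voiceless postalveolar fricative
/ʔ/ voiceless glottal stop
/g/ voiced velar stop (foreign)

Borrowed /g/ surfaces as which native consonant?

/k/ is closest: same manner (stop), place distance 0 (velar→velar), voicing differs (+1); total 1. Next closest is /d/ at distance 3.

k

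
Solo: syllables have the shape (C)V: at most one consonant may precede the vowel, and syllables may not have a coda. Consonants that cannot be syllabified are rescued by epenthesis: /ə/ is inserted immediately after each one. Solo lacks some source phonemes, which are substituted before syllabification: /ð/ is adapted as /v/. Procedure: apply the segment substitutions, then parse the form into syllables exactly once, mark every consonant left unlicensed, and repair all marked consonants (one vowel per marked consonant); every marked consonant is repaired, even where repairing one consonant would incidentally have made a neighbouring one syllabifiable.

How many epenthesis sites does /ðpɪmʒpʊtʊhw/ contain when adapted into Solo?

After substitution the input is /vpɪmʒpʊtʊhw/.
The unsyllabifiable consonants are /v/, /m/, /ʒ/, /h/, /w/; each receives one epenthetic vowel.

5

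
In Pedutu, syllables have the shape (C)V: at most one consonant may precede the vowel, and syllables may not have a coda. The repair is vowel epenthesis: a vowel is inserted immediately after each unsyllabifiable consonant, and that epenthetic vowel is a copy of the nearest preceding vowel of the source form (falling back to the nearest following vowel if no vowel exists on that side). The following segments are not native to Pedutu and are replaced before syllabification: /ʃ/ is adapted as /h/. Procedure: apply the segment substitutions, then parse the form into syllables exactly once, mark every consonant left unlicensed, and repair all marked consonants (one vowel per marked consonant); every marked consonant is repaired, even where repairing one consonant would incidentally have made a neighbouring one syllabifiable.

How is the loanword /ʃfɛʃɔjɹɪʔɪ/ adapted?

Substitution: /ʃ/ → /h/, giving /hfɛhɔjɹɪʔɪ/.
The consonants /h/, /j/ cannot be parsed into a legal (C)V syllable (no codas are permitted; onsets are limited to one consonant).
Epenthesis after each stranded consonant: /h/ → /hɛ/, /j/ → /jɔ/.

hɛfɛhɔjɔɹɪʔɪ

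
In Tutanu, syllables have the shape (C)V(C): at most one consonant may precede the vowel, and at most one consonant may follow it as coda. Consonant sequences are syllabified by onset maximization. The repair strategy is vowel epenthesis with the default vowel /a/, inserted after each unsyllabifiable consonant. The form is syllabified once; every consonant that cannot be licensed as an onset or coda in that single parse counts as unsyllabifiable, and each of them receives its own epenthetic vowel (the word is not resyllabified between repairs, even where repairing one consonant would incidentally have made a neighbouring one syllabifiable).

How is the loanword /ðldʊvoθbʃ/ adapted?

ðaladʊvoθbaʃa

Syllabifying with onset maximization leaves /ð/, /l/, /b/, /ʃ/ stranded (at most one coda consonant is licensed; onsets are limited to one consonant).
Inserting the epenthetic vowel yields /ð/ → /ða/, /l/ → /la/, /b/ → /ba/, /ʃ/ → /ʃa/.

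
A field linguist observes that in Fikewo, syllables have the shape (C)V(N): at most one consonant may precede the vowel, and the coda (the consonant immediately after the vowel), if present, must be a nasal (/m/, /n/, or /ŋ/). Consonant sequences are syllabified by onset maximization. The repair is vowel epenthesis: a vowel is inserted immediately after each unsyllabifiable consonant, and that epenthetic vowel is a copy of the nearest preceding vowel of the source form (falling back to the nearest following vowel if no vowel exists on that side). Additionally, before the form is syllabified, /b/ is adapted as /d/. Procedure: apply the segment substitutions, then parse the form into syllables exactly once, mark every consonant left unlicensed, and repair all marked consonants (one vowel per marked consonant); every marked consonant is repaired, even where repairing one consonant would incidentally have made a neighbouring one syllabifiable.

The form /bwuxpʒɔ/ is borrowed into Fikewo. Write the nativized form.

Substitution: /b/ → /d/, giving /dwuxpʒɔ/.
Under (C)V(N), the unsyllabifiable consonants are /d/, /x/, /p/ (only a nasal (/m/, /n/, or /ŋ/) is licensed in coda position; onsets are limited to one consonant).
Each unlicensed consonant becomes the onset of a new syllable: /d/ → /du/, /x/ → /xu/, /p/ → /pu/.

duwuxupuʒɔ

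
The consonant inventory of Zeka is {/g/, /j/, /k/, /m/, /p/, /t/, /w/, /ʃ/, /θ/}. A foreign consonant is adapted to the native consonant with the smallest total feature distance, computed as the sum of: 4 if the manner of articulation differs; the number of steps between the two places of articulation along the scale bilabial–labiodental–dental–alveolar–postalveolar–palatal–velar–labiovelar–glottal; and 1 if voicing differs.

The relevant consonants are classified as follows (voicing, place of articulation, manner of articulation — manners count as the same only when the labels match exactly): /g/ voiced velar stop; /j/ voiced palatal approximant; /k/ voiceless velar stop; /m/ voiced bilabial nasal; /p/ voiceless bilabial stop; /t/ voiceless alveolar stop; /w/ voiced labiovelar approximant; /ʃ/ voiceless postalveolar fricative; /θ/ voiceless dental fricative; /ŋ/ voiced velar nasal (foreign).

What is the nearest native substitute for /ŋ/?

g

/g/ is closest: manner differs (nasal→stop, +4), place distance 0 (velar→velar), same voicing; total 4. Next closest is /j/ at distance 5.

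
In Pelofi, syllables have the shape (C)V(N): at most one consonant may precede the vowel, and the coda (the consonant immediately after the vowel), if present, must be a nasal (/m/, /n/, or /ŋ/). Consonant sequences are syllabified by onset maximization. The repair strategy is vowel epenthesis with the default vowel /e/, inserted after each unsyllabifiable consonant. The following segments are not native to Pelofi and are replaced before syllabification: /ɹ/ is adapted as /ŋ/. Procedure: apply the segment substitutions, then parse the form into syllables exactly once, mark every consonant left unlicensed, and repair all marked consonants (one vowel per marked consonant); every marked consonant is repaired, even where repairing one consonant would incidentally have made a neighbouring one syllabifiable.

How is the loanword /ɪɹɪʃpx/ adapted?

Substitution: /ɹ/ → /ŋ/, giving /ɪŋɪʃpx/.
The consonants /ʃ/, /p/, /x/ cannot be parsed into a legal (C)V(N) syllable (only a nasal (/m/, /n/, or /ŋ/) is licensed in coda position; onsets are limited to one consonant).
Inserting the epenthetic vowel yields /ʃ/ → /ʃe/, /p/ → /pe/, /x/ → /xe/.

ɪŋɪʃepexe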